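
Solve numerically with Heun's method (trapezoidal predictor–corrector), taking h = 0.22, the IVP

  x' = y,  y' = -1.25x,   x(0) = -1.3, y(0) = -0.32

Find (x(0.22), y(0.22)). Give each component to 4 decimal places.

-1.3311, 0.0472

Heun on (x,y): k1 = f(t_n, state_n); k2 = f(t_n + h, state_n + h·k1); state_{n+1} = state_n + (h/2)·(k1 + k2).
0.000000: (-1.300000, -0.320000)
  k1 = (-0.320000, 1.625000)
  predictor → (-1.370400, 0.037500)
  k2 = (0.037500, 1.713000)
  → (-1.331075, 0.047180)
(x(0.22), y(0.22)) ≈ (-1.3311, 0.0472)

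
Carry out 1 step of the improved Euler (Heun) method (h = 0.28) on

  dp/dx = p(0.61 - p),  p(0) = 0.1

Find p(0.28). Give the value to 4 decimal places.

Heun: k1 = f(x_n, p_n); k2 = f(x_n + h, p_n + h·k1); p_{n+1} = p_n + (h/2)·(k1 + k2).
x=0.000000, p=0.100000:
  k1 = f(0.000000, 0.100000) = 0.051000
  k2 = f(0.280000, 0.114280) = 0.056651
  p ← 0.100000 + (0.28/2)·(0.051000 + 0.056651) = 0.115071
p(0.28) ≈ 0.1151

0.1151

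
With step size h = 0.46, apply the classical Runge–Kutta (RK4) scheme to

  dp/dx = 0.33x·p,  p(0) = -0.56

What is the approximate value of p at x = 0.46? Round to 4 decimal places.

RK4: k1 = f(x_n, p_n); k2 = f(x_n + h/2, p_n + (h/2)·k1); k3 = f(x_n + h/2, p_n + (h/2)·k2); k4 = f(x_n + h, p_n + h·k3); p_{n+1} = p_n + (h/6)·(k1 + 2k2 + 2k3 + k4).
x=0.000000, p=-0.560000:
  k1 = f(0.000000, -0.560000) = 0.000000
  k2 = f(0.230000, -0.560000) = -0.042504
  k3 = f(0.230000, -0.569776) = -0.043246
  k4 = f(0.460000, -0.579893) = -0.088028
  p ← -0.560000 + (0.46/6)·(k1 + 2k2 + 2k3 + k4) = -0.579897
p(0.46) ≈ -0.5799

-0.5799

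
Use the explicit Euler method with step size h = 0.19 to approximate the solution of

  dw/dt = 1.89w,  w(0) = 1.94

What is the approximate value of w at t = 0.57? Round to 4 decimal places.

4.8703

Euler: w_{n+1} = w_n + h·f(t_n, w_n).
t=0.000000, w=1.940000: f=3.666600 → w ← 1.940000 + 0.19·3.666600 = 2.636654
t=0.190000, w=2.636654: f=4.983276 → w ← 2.636654 + 0.19·4.983276 = 3.583476
t=0.380000, w=3.583476: f=6.772770 → w ← 3.583476 + 0.19·6.772770 = 4.870303
w(0.57) ≈ 4.8703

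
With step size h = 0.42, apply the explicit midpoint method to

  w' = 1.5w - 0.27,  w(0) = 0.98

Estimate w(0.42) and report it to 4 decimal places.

1.6428

Midpoint: k1 = f(x_n, w_n); k2 = f(x_n + h/2, w_n + (h/2)·k1); w_{n+1} = w_n + h·k2.
x=0.000000, w=0.980000:
  k1 = f(0.000000, 0.980000) = 1.200000
  k2 = f(0.210000, 1.232000) = 1.578000
  w ← 0.980000 + 0.42·1.578000 = 1.642760
w(0.42) ≈ 1.6428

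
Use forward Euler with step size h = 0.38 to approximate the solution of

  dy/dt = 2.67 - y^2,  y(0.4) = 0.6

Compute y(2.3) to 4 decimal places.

Euler: y_{n+1} = y_n + h·f(t_n, y_n).
t=0.400000, y=0.600000: f=2.310000 → y ← 0.600000 + 0.38·2.310000 = 1.477800
t=0.780000, y=1.477800: f=0.486107 → y ← 1.477800 + 0.38·0.486107 = 1.662521
t=1.160000, y=1.662521: f=-0.093975 → y ← 1.662521 + 0.38·(-0.093975) = 1.626810
t=1.540000, y=1.626810: f=0.023489 → y ← 1.626810 + 0.38·0.023489 = 1.635736
t=1.920000, y=1.635736: f=-0.005632 → y ← 1.635736 + 0.38·(-0.005632) = 1.633596
y(2.3) ≈ 1.6336

1.6336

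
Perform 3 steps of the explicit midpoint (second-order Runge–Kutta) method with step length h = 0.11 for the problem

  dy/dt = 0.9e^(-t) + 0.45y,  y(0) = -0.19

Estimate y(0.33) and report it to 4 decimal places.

Midpoint: k1 = f(t_n, y_n); k2 = f(t_n + h/2, y_n + (h/2)·k1); y_{n+1} = y_n + h·k2.
t=0.000000, y=-0.190000:
  k1 = f(0.000000, -0.190000) = 0.814500
  k2 = f(0.055000, -0.145203) = 0.786496
  y ← -0.190000 + 0.11·0.786496 = -0.103485
t=0.110000, y=-0.103485:
  k1 = f(0.110000, -0.103485) = 0.759682
  k2 = f(0.165000, -0.061703) = 0.735338
  y ← -0.103485 + 0.11·0.735338 = -0.022598
t=0.220000, y=-0.022598:
  k1 = f(0.220000, -0.022598) = 0.712098
  k2 = f(0.275000, 0.016567) = 0.691070
  y ← -0.022598 + 0.11·0.691070 = 0.053419
y(0.33) ≈ 0.0534

0.0534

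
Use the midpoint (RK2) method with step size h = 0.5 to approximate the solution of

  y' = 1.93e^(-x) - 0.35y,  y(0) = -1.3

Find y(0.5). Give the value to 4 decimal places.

-0.4253

Midpoint: k1 = f(x_n, y_n); k2 = f(x_n + h/2, y_n + (h/2)·k1); y_{n+1} = y_n + h·k2.
x=0.000000, y=-1.300000:
  k1 = f(0.000000, -1.300000) = 2.385000
  k2 = f(0.250000, -0.703750) = 1.749398
  y ← -1.300000 + 0.5·1.749398 = -0.425301
y(0.5) ≈ -0.4253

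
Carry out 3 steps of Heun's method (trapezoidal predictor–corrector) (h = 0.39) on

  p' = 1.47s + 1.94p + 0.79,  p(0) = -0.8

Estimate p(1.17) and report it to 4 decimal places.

Heun: k1 = f(s_n, p_n); k2 = f(s_n + h, p_n + h·k1); p_{n+1} = p_n + (h/2)·(k1 + k2).
s=0.000000, p=-0.800000:
  k1 = f(0.000000, -0.800000) = -0.762000
  k2 = f(0.390000, -1.097180) = -0.765229
  p ← -0.800000 + (0.39/2)·(-0.762000 + (-0.765229)) = -1.097810
s=0.390000, p=-1.097810:
  k1 = f(0.390000, -1.097810) = -0.766451
  k2 = f(0.780000, -1.396726) = -0.773047
  p ← -1.097810 + (0.39/2)·(-0.766451 + (-0.773047)) = -1.398012
s=0.780000, p=-1.398012:
  k1 = f(0.780000, -1.398012) = -0.775543
  k2 = f(1.170000, -1.700474) = -0.789019
  p ← -1.398012 + (0.39/2)·(-0.775543 + (-0.789019)) = -1.703101
p(1.17) ≈ -1.7031

-1.7031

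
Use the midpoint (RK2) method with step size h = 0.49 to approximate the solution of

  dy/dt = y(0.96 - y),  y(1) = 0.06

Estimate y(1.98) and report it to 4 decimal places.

Midpoint: k1 = f(t_n, y_n); k2 = f(t_n + h/2, y_n + (h/2)·k1); y_{n+1} = y_n + h·k2.
t=1.000000, y=0.060000:
  k1 = f(1.000000, 0.060000) = 0.054000
  k2 = f(1.245000, 0.073230) = 0.064938
  y ← 0.060000 + 0.49·0.064938 = 0.091820
t=1.490000, y=0.091820:
  k1 = f(1.490000, 0.091820) = 0.079716
  k2 = f(1.735000, 0.111350) = 0.094497
  y ← 0.091820 + 0.49·0.094497 = 0.138123
y(1.98) ≈ 0.1381

0.1381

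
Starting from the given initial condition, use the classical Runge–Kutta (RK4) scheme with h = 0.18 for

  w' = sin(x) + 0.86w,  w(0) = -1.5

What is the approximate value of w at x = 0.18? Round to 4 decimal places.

RK4: k1 = f(x_n, w_n); k2 = f(x_n + h/2, w_n + (h/2)·k1); k3 = f(x_n + h/2, w_n + (h/2)·k2); k4 = f(x_n + h, w_n + h·k3); w_{n+1} = w_n + (h/6)·(k1 + 2k2 + 2k3 + k4).
x=0.000000, w=-1.500000:
  k1 = f(0.000000, -1.500000) = -1.290000
  k2 = f(0.090000, -1.616100) = -1.299967
  k3 = f(0.090000, -1.616997) = -1.300739
  k4 = f(0.180000, -1.734133) = -1.312325
  w ← -1.500000 + (0.18/6)·(k1 + 2k2 + 2k3 + k4) = -1.734112
w(0.18) ≈ -1.7341

-1.7341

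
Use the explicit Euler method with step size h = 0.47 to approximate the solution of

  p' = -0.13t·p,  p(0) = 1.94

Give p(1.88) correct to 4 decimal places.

Euler: p_{n+1} = p_n + h·f(t_n, p_n).
t=0.000000, p=1.940000: f=0.000000 → p ← 1.940000 + 0.47·0.000000 = 1.940000
t=0.470000, p=1.940000: f=-0.118534 → p ← 1.940000 + 0.47·(-0.118534) = 1.884289
t=0.940000, p=1.884289: f=-0.230260 → p ← 1.884289 + 0.47·(-0.230260) = 1.776067
t=1.410000, p=1.776067: f=-0.325553 → p ← 1.776067 + 0.47·(-0.325553) = 1.623057
p(1.88) ≈ 1.6231

1.6231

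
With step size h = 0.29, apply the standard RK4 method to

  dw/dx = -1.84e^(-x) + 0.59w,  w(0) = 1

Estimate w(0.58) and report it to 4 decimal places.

RK4: k1 = f(x_n, w_n); k2 = f(x_n + h/2, w_n + (h/2)·k1); k3 = f(x_n + h/2, w_n + (h/2)·k2); k4 = f(x_n + h, w_n + h·k3); w_{n+1} = w_n + (h/6)·(k1 + 2k2 + 2k3 + k4).
x=0.000000, w=1.000000:
  k1 = f(0.000000, 1.000000) = -1.250000
  k2 = f(0.145000, 0.818750) = -1.108579
  k3 = f(0.145000, 0.839256) = -1.096480
  k4 = f(0.290000, 0.682021) = -0.974413
  w ← 1.000000 + (0.29/6)·(k1 + 2k2 + 2k3 + k4) = 0.679331
x=0.290000, w=0.679331:
  k1 = f(0.290000, 0.679331) = -0.976000
  k2 = f(0.435000, 0.537811) = -0.873658
  k3 = f(0.435000, 0.552651) = -0.864903
  k4 = f(0.580000, 0.428509) = -0.777393
  w ← 0.679331 + (0.29/6)·(k1 + 2k2 + 2k3 + k4) = 0.426523
w(0.58) ≈ 0.4265

0.4265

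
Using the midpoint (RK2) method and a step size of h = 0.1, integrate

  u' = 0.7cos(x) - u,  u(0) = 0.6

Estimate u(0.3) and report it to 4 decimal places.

Midpoint: k1 = f(x_n, u_n); k2 = f(x_n + h/2, u_n + (h/2)·k1); u_{n+1} = u_n + h·k2.
x=0.000000, u=0.600000:
  k1 = f(0.000000, 0.600000) = 0.100000
  k2 = f(0.050000, 0.605000) = 0.094125
  u ← 0.600000 + 0.1·0.094125 = 0.609413
x=0.100000, u=0.609413:
  k1 = f(0.100000, 0.609413) = 0.087090
  k2 = f(0.150000, 0.613767) = 0.078373
  u ← 0.609413 + 0.1·0.078373 = 0.617250
x=0.200000, u=0.617250:
  k1 = f(0.200000, 0.617250) = 0.068797
  k2 = f(0.250000, 0.620690) = 0.057549
  u ← 0.617250 + 0.1·0.057549 = 0.623005
u(0.3) ≈ 0.6230

0.6230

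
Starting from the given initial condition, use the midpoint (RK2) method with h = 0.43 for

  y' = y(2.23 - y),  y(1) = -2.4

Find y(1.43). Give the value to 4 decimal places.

Midpoint: k1 = f(s_n, y_n); k2 = f(s_n + h/2, y_n + (h/2)·k1); y_{n+1} = y_n + h·k2.
s=1.000000, y=-2.400000:
  k1 = f(1.000000, -2.400000) = -11.112000
  k2 = f(1.215000, -4.789080) = -33.614936
  y ← -2.400000 + 0.43·(-33.614936) = -16.854422
y(1.43) ≈ -16.8544

-16.8544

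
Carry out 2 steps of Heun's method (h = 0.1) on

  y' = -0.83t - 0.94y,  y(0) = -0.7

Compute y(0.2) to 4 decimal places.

Heun: k1 = f(t_n, y_n); k2 = f(t_n + h, y_n + h·k1); y_{n+1} = y_n + (h/2)·(k1 + k2).
t=0.000000, y=-0.700000:
  k1 = f(0.000000, -0.700000) = 0.658000
  k2 = f(0.100000, -0.634200) = 0.513148
  y ← -0.700000 + (0.1/2)·(0.658000 + 0.513148) = -0.641443
t=0.100000, y=-0.641443:
  k1 = f(0.100000, -0.641443) = 0.519956
  k2 = f(0.200000, -0.589447) = 0.388080
  y ← -0.641443 + (0.1/2)·(0.519956 + 0.388080) = -0.596041
y(0.2) ≈ -0.5960

-0.5960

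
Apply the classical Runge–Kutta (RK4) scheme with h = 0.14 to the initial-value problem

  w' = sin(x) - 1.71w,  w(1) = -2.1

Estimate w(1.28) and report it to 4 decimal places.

-1.0985

RK4: k1 = f(x_n, w_n); k2 = f(x_n + h/2, w_n + (h/2)·k1); k3 = f(x_n + h/2, w_n + (h/2)·k2); k4 = f(x_n + h, w_n + h·k3); w_{n+1} = w_n + (h/6)·(k1 + 2k2 + 2k3 + k4).
x=1.000000, w=-2.100000:
  k1 = f(1.000000, -2.100000) = 4.432471
  k2 = f(1.070000, -1.789727) = 3.937634
  k3 = f(1.070000, -1.824366) = 3.996866
  k4 = f(1.140000, -1.540439) = 3.542784
  w ← -2.100000 + (0.14/6)·(k1 + 2k2 + 2k3 + k4) = -1.543634
x=1.140000, w=-1.543634:
  k1 = f(1.140000, -1.543634) = 3.548248
  k2 = f(1.210000, -1.295257) = 3.150505
  k3 = f(1.210000, -1.323099) = 3.198115
  k4 = f(1.280000, -1.095898) = 2.832001
  w ← -1.543634 + (0.14/6)·(k1 + 2k2 + 2k3 + k4) = -1.098493
w(1.28) ≈ -1.0985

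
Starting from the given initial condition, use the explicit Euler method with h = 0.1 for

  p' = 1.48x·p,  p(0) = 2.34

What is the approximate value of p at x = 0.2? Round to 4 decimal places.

Euler: p_{n+1} = p_n + h·f(x_n, p_n).
x=0.000000, p=2.340000: f=0.000000 → p ← 2.340000 + 0.1·0.000000 = 2.340000
x=0.100000, p=2.340000: f=0.346320 → p ← 2.340000 + 0.1·0.346320 = 2.374632
p(0.2) ≈ 2.3746

2.3746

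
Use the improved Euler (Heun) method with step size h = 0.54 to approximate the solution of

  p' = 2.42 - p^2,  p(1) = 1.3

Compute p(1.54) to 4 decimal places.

Heun: k1 = f(t_n, p_n); k2 = f(t_n + h, p_n + h·k1); p_{n+1} = p_n + (h/2)·(k1 + k2).
t=1.000000, p=1.300000:
  k1 = f(1.000000, 1.300000) = 0.730000
  k2 = f(1.540000, 1.694200) = -0.450314
  p ← 1.300000 + (0.54/2)·(0.730000 + (-0.450314)) = 1.375515
p(1.54) ≈ 1.3755

1.3755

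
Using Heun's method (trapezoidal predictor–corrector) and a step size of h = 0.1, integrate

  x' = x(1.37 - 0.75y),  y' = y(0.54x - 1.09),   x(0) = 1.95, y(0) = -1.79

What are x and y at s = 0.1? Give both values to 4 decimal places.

Heun on (x,y): k1 = f(s_n, state_n); k2 = f(s_n + h, state_n + h·k1); state_{n+1} = state_n + (h/2)·(k1 + k2).
0.000000: (1.950000, -1.790000)
  k1 = (5.289375, 0.066230)
  predictor → (2.478937, -1.783377)
  k2 = (6.711804, -0.443394)
  → (2.550059, -1.808858)
(x(0.1), y(0.1)) ≈ (2.5501, -1.8089)

2.5501, -1.8089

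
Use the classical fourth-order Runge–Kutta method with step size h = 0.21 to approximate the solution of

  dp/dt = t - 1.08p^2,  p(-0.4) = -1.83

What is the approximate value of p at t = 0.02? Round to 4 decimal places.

RK4: k1 = f(t_n, p_n); k2 = f(t_n + h/2, p_n + (h/2)·k1); k3 = f(t_n + h/2, p_n + (h/2)·k2); k4 = f(t_n + h, p_n + h·k3); p_{n+1} = p_n + (h/6)·(k1 + 2k2 + 2k3 + k4).
t=-0.400000, p=-1.830000:
  k1 = f(-0.400000, -1.830000) = -4.016812
  k2 = f(-0.295000, -2.251765) = -5.771083
  k3 = f(-0.295000, -2.435964) = -6.703632
  k4 = f(-0.190000, -3.237763) = -11.511757
  p ← -1.830000 + (0.21/6)·(k1 + 2k2 + 2k3 + k4) = -3.246730
t=-0.190000, p=-3.246730:
  k1 = f(-0.190000, -3.246730) = -11.574556
  k2 = f(-0.085000, -4.462058) = -21.587762
  k3 = f(-0.085000, -5.513445) = -32.914921
  k4 = f(0.020000, -10.158863) = -111.438705
  p ← -3.246730 + (0.21/6)·(k1 + 2k2 + 2k3 + k4) = -11.367382
p(0.02) ≈ -11.3674

-11.3674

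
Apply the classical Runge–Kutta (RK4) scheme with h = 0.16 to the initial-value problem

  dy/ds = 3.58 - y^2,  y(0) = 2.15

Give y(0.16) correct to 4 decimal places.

2.0288

RK4: k1 = f(s_n, y_n); k2 = f(s_n + h/2, y_n + (h/2)·k1); k3 = f(s_n + h/2, y_n + (h/2)·k2); k4 = f(s_n + h, y_n + h·k3); y_{n+1} = y_n + (h/6)·(k1 + 2k2 + 2k3 + k4).
s=0.000000, y=2.150000:
  k1 = f(0.000000, 2.150000) = -1.042500
  k2 = f(0.080000, 2.066600) = -0.690836
  k3 = f(0.080000, 2.094733) = -0.807907
  k4 = f(0.160000, 2.020735) = -0.503369
  y ← 2.150000 + (0.16/6)·(k1 + 2k2 + 2k3 + k4) = 2.028844
y(0.16) ≈ 2.0288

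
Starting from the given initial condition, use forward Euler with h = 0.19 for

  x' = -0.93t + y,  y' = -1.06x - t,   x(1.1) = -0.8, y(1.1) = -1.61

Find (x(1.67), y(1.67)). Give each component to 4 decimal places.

-2.4165, -1.5511

Euler on (x,y): x_{n+1} = x_n + h·x', y_{n+1} = y_n + h·y'.
1.100000: (-0.800000, -1.610000); f=(-2.633000, -0.252000) → (-1.300270, -1.657880)
1.290000: (-1.300270, -1.657880); f=(-2.857580, 0.088286) → (-1.843210, -1.641106)
1.480000: (-1.843210, -1.641106); f=(-3.017506, 0.473803) → (-2.416536, -1.551083)
(x(1.67), y(1.67)) ≈ (-2.4165, -1.5511)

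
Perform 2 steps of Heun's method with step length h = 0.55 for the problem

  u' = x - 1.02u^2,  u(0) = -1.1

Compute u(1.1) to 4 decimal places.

-8.8028

Heun: k1 = f(x_n, u_n); k2 = f(x_n + h, u_n + h·k1); u_{n+1} = u_n + (h/2)·(k1 + k2).
x=0.000000, u=-1.100000:
  k1 = f(0.000000, -1.100000) = -1.234200
  k2 = f(0.550000, -1.778810) = -2.677448
  u ← -1.100000 + (0.55/2)·(-1.234200 + (-2.677448)) = -2.175703
x=0.550000, u=-2.175703:
  k1 = f(0.550000, -2.175703) = -4.278358
  k2 = f(1.100000, -4.528800) = -19.820234
  u ← -2.175703 + (0.55/2)·(-4.278358 + (-19.820234)) = -8.802816
u(1.1) ≈ -8.8028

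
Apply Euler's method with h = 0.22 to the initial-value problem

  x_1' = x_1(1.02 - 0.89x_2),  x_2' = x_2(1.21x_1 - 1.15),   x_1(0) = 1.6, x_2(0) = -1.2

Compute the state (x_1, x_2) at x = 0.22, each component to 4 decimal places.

2.3350, -1.4075

Euler on (x_1,x_2): x_1_{n+1} = x_1_n + h·x_1', x_2_{n+1} = x_2_n + h·x_2'.
0.000000: (1.600000, -1.200000); f=(3.340800, -0.943200) → (2.334976, -1.407504)
(x_1(0.22), x_2(0.22)) ≈ (2.3350, -1.4075)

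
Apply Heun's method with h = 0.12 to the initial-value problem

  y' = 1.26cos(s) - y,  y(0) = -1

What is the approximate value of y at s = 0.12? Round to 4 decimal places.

-0.7456

Heun: k1 = f(s_n, y_n); k2 = f(s_n + h, y_n + h·k1); y_{n+1} = y_n + (h/2)·(k1 + k2).
s=0.000000, y=-1.000000:
  k1 = f(0.000000, -1.000000) = 2.260000
  k2 = f(0.120000, -0.728800) = 1.979739
  y ← -1.000000 + (0.12/2)·(2.260000 + 1.979739) = -0.745616
y(0.12) ≈ -0.7456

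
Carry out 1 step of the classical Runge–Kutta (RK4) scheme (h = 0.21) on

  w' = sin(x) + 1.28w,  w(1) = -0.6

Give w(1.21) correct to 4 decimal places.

-0.5707

RK4: k1 = f(x_n, w_n); k2 = f(x_n + h/2, w_n + (h/2)·k1); k3 = f(x_n + h/2, w_n + (h/2)·k2); k4 = f(x_n + h, w_n + h·k3); w_{n+1} = w_n + (h/6)·(k1 + 2k2 + 2k3 + k4).
x=1.000000, w=-0.600000:
  k1 = f(1.000000, -0.600000) = 0.073471
  k2 = f(1.105000, -0.592286) = 0.135339
  k3 = f(1.105000, -0.585789) = 0.143654
  k4 = f(1.210000, -0.569833) = 0.206230
  w ← -0.600000 + (0.21/6)·(k1 + 2k2 + 2k3 + k4) = -0.570681
w(1.21) ≈ -0.5707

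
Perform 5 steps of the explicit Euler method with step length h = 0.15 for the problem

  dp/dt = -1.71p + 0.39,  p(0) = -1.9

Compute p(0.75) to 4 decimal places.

Euler: p_{n+1} = p_n + h·f(t_n, p_n).
t=0.000000, p=-1.900000: f=3.639000 → p ← -1.900000 + 0.15·3.639000 = -1.354150
t=0.150000, p=-1.354150: f=2.705596 → p ← -1.354150 + 0.15·2.705596 = -0.948311
t=0.300000, p=-0.948311: f=2.011611 → p ← -0.948311 + 0.15·2.011611 = -0.646569
t=0.450000, p=-0.646569: f=1.495633 → p ← -0.646569 + 0.15·1.495633 = -0.422224
t=0.600000, p=-0.422224: f=1.112003 → p ← -0.422224 + 0.15·1.112003 = -0.255424
p(0.75) ≈ -0.2554

-0.2554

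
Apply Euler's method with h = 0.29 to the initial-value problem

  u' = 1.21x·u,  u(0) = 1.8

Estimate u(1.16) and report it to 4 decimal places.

Euler: u_{n+1} = u_n + h·f(x_n, u_n).
x=0.000000, u=1.800000: f=0.000000 → u ← 1.800000 + 0.29·0.000000 = 1.800000
x=0.290000, u=1.800000: f=0.631620 → u ← 1.800000 + 0.29·0.631620 = 1.983170
x=0.580000, u=1.983170: f=1.391789 → u ← 1.983170 + 0.29·1.391789 = 2.386788
x=0.870000, u=2.386788: f=2.512572 → u ← 2.386788 + 0.29·2.512572 = 3.115434
u(1.16) ≈ 3.1154

3.1154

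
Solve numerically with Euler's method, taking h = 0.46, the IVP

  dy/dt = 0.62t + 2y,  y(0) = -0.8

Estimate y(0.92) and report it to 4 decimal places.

-2.8179

Euler: y_{n+1} = y_n + h·f(t_n, y_n).
t=0.000000, y=-0.800000: f=-1.600000 → y ← -0.800000 + 0.46·(-1.600000) = -1.536000
t=0.460000, y=-1.536000: f=-2.786800 → y ← -1.536000 + 0.46·(-2.786800) = -2.817928
y(0.92) ≈ -2.8179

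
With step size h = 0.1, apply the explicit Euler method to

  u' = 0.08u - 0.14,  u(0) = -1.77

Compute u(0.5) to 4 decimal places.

Euler: u_{n+1} = u_n + h·f(x_n, u_n).
x=0.000000, u=-1.770000: f=-0.281600 → u ← -1.770000 + 0.1·(-0.281600) = -1.798160
x=0.100000, u=-1.798160: f=-0.283853 → u ← -1.798160 + 0.1·(-0.283853) = -1.826545
x=0.200000, u=-1.826545: f=-0.286124 → u ← -1.826545 + 0.1·(-0.286124) = -1.855158
x=0.300000, u=-1.855158: f=-0.288413 → u ← -1.855158 + 0.1·(-0.288413) = -1.883999
x=0.400000, u=-1.883999: f=-0.290720 → u ← -1.883999 + 0.1·(-0.290720) = -1.913071
u(0.5) ≈ -1.9131

-1.9131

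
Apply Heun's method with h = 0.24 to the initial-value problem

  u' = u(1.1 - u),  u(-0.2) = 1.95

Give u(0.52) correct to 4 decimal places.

Heun: k1 = f(x_n, u_n); k2 = f(x_n + h, u_n + h·k1); u_{n+1} = u_n + (h/2)·(k1 + k2).
x=-0.200000, u=1.950000:
  k1 = f(-0.200000, 1.950000) = -1.657500
  k2 = f(0.040000, 1.552200) = -0.701905
  u ← 1.950000 + (0.24/2)·(-1.657500 + (-0.701905)) = 1.666871
x=0.040000, u=1.666871:
  k1 = f(0.040000, 1.666871) = -0.944902
  k2 = f(0.280000, 1.440095) = -0.489769
  u ← 1.666871 + (0.24/2)·(-0.944902 + (-0.489769)) = 1.494711
x=0.280000, u=1.494711:
  k1 = f(0.280000, 1.494711) = -0.589979
  k2 = f(0.520000, 1.353116) = -0.342495
  u ← 1.494711 + (0.24/2)·(-0.589979 + (-0.342495)) = 1.382814
u(0.52) ≈ 1.3828

1.3828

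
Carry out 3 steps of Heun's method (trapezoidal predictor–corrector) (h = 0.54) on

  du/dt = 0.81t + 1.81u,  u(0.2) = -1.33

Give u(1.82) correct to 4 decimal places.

-15.7592

Heun: k1 = f(t_n, u_n); k2 = f(t_n + h, u_n + h·k1); u_{n+1} = u_n + (h/2)·(k1 + k2).
t=0.200000, u=-1.330000:
  k1 = f(0.200000, -1.330000) = -2.245300
  k2 = f(0.740000, -2.542462) = -4.002456
  u ← -1.330000 + (0.54/2)·(-2.245300 + (-4.002456)) = -3.016894
t=0.740000, u=-3.016894:
  k1 = f(0.740000, -3.016894) = -4.861178
  k2 = f(1.280000, -5.641931) = -9.175094
  u ← -3.016894 + (0.54/2)·(-4.861178 + (-9.175094)) = -6.806688
t=1.280000, u=-6.806688:
  k1 = f(1.280000, -6.806688) = -11.283305
  k2 = f(1.820000, -12.899673) = -21.874207
  u ← -6.806688 + (0.54/2)·(-11.283305 + (-21.874207)) = -15.759216
u(1.82) ≈ -15.7592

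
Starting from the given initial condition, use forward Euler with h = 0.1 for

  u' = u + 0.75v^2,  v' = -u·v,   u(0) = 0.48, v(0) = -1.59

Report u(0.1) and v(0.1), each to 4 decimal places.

0.7176, -1.5137

Euler on (u,v): u_{n+1} = u_n + h·u', v_{n+1} = v_n + h·v'.
0.000000: (0.480000, -1.590000); f=(2.376075, 0.763200) → (0.717607, -1.513680)
(u(0.1), v(0.1)) ≈ (0.7176, -1.5137)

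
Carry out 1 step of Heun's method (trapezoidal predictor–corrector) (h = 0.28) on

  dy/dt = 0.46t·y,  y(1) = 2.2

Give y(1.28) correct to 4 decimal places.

2.5464

Heun: k1 = f(t_n, y_n); k2 = f(t_n + h, y_n + h·k1); y_{n+1} = y_n + (h/2)·(k1 + k2).
t=1.000000, y=2.200000:
  k1 = f(1.000000, 2.200000) = 1.012000
  k2 = f(1.280000, 2.483360) = 1.462202
  y ← 2.200000 + (0.28/2)·(1.012000 + 1.462202) = 2.546388
y(1.28) ≈ 2.5464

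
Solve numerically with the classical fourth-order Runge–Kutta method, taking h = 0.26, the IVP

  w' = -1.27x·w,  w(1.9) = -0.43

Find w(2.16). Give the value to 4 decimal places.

RK4: k1 = f(x_n, w_n); k2 = f(x_n + h/2, w_n + (h/2)·k1); k3 = f(x_n + h/2, w_n + (h/2)·k2); k4 = f(x_n + h, w_n + h·k3); w_{n+1} = w_n + (h/6)·(k1 + 2k2 + 2k3 + k4).
x=1.900000, w=-0.430000:
  k1 = f(1.900000, -0.430000) = 1.037590
  k2 = f(2.030000, -0.295113) = 0.760832
  k3 = f(2.030000, -0.331092) = 0.853588
  k4 = f(2.160000, -0.208067) = 0.570770
  w ← -0.430000 + (0.26/6)·(k1 + 2k2 + 2k3 + k4) = -0.220388
w(2.16) ≈ -0.2204

-0.2204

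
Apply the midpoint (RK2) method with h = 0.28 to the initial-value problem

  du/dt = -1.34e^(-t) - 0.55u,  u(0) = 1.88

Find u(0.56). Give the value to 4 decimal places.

0.9038

Midpoint: k1 = f(t_n, u_n); k2 = f(t_n + h/2, u_n + (h/2)·k1); u_{n+1} = u_n + h·k2.
t=0.000000, u=1.880000:
  k1 = f(0.000000, 1.880000) = -2.374000
  k2 = f(0.140000, 1.547640) = -2.016142
  u ← 1.880000 + 0.28·(-2.016142) = 1.315480
t=0.280000, u=1.315480:
  k1 = f(0.280000, 1.315480) = -1.736264
  k2 = f(0.420000, 1.072403) = -1.470265
  u ← 1.315480 + 0.28·(-1.470265) = 0.903806
u(0.56) ≈ 0.9038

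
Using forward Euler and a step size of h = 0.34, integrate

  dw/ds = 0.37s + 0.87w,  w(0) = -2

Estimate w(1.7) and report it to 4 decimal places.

Euler: w_{n+1} = w_n + h·f(s_n, w_n).
s=0.000000, w=-2.000000: f=-1.740000 → w ← -2.000000 + 0.34·(-1.740000) = -2.591600
s=0.340000, w=-2.591600: f=-2.128892 → w ← -2.591600 + 0.34·(-2.128892) = -3.315423
s=0.680000, w=-3.315423: f=-2.632818 → w ← -3.315423 + 0.34·(-2.632818) = -4.210581
s=1.020000, w=-4.210581: f=-3.285806 → w ← -4.210581 + 0.34·(-3.285806) = -5.327755
s=1.360000, w=-5.327755: f=-4.131947 → w ← -5.327755 + 0.34·(-4.131947) = -6.732618
w(1.7) ≈ -6.7326

-6.7326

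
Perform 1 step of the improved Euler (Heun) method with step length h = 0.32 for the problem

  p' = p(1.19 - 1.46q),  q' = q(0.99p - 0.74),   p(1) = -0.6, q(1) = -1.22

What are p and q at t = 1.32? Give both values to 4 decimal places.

-1.2993, -0.7472

Heun on (p,q): k1 = f(t_n, state_n); k2 = f(t_n + h, state_n + h·k1); state_{n+1} = state_n + (h/2)·(k1 + k2).
1.000000: (-0.600000, -1.220000)
  k1 = (-1.782720, 1.627480)
  predictor → (-1.170470, -0.699206)
  k2 = (-2.587724, 1.327629)
  → (-1.299271, -0.747183)
(p(1.32), q(1.32)) ≈ (-1.2993, -0.7472)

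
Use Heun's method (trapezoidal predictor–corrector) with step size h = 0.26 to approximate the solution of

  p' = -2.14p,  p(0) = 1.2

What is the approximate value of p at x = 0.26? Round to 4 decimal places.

0.7181

Heun: k1 = f(x_n, p_n); k2 = f(x_n + h, p_n + h·k1); p_{n+1} = p_n + (h/2)·(k1 + k2).
x=0.000000, p=1.200000:
  k1 = f(0.000000, 1.200000) = -2.568000
  k2 = f(0.260000, 0.532320) = -1.139165
  p ← 1.200000 + (0.26/2)·(-2.568000 + (-1.139165)) = 0.718069
p(0.26) ≈ 0.7181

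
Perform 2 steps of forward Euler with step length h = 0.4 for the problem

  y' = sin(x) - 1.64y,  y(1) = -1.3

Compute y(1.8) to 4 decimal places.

Euler: y_{n+1} = y_n + h·f(x_n, y_n).
x=1.000000, y=-1.300000: f=2.973471 → y ← -1.300000 + 0.4·2.973471 = -0.110612
x=1.400000, y=-0.110612: f=1.166853 → y ← -0.110612 + 0.4·1.166853 = 0.356129
y(1.8) ≈ 0.3561

0.3561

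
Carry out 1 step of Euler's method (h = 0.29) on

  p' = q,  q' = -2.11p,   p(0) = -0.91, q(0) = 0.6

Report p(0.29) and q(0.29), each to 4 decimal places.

-0.7360, 1.1568

Euler on (p,q): p_{n+1} = p_n + h·p', q_{n+1} = q_n + h·q'.
0.000000: (-0.910000, 0.600000); f=(0.600000, 1.920100) → (-0.736000, 1.156829)
(p(0.29), q(0.29)) ≈ (-0.7360, 1.1568)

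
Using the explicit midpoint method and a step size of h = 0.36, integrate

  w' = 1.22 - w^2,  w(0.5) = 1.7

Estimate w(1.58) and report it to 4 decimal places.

1.1969

Midpoint: k1 = f(t_n, w_n); k2 = f(t_n + h/2, w_n + (h/2)·k1); w_{n+1} = w_n + h·k2.
t=0.500000, w=1.700000:
  k1 = f(0.500000, 1.700000) = -1.670000
  k2 = f(0.680000, 1.399400) = -0.738320
  w ← 1.700000 + 0.36·(-0.738320) = 1.434205
t=0.860000, w=1.434205:
  k1 = f(0.860000, 1.434205) = -0.836943
  k2 = f(1.040000, 1.283555) = -0.427513
  w ← 1.434205 + 0.36·(-0.427513) = 1.280300
t=1.220000, w=1.280300:
  k1 = f(1.220000, 1.280300) = -0.419168
  k2 = f(1.400000, 1.204850) = -0.231663
  w ← 1.280300 + 0.36·(-0.231663) = 1.196901
w(1.58) ≈ 1.1969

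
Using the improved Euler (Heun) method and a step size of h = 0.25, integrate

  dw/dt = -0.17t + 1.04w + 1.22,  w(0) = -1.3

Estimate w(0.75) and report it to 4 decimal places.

Heun: k1 = f(t_n, w_n); k2 = f(t_n + h, w_n + h·k1); w_{n+1} = w_n + (h/2)·(k1 + k2).
t=0.000000, w=-1.300000:
  k1 = f(0.000000, -1.300000) = -0.132000
  k2 = f(0.250000, -1.333000) = -0.208820
  w ← -1.300000 + (0.25/2)·(-0.132000 + (-0.208820)) = -1.342603
t=0.250000, w=-1.342603:
  k1 = f(0.250000, -1.342603) = -0.218807
  k2 = f(0.500000, -1.397304) = -0.318196
  w ← -1.342603 + (0.25/2)·(-0.218807 + (-0.318196)) = -1.409728
t=0.500000, w=-1.409728:
  k1 = f(0.500000, -1.409728) = -0.331117
  k2 = f(0.750000, -1.492507) = -0.459707
  w ← -1.409728 + (0.25/2)·(-0.331117 + (-0.459707)) = -1.508581
w(0.75) ≈ -1.5086

-1.5086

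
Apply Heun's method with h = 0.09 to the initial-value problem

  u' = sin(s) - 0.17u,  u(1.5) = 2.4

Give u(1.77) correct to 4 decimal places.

Heun: k1 = f(s_n, u_n); k2 = f(s_n + h, u_n + h·k1); u_{n+1} = u_n + (h/2)·(k1 + k2).
s=1.500000, u=2.400000:
  k1 = f(1.500000, 2.400000) = 0.589495
  k2 = f(1.590000, 2.453055) = 0.582796
  u ← 2.400000 + (0.09/2)·(0.589495 + 0.582796) = 2.452753
s=1.590000, u=2.452753:
  k1 = f(1.590000, 2.452753) = 0.582848
  k2 = f(1.680000, 2.505209) = 0.568158
  u ← 2.452753 + (0.09/2)·(0.582848 + 0.568158) = 2.504548
s=1.680000, u=2.504548:
  k1 = f(1.680000, 2.504548) = 0.568270
  k2 = f(1.770000, 2.555693) = 0.545757
  u ← 2.504548 + (0.09/2)·(0.568270 + 0.545757) = 2.554680
u(1.77) ≈ 2.5547

2.5547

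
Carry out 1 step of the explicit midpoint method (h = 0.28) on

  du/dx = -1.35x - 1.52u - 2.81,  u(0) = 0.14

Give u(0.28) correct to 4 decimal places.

-0.5792

Midpoint: k1 = f(x_n, u_n); k2 = f(x_n + h/2, u_n + (h/2)·k1); u_{n+1} = u_n + h·k2.
x=0.000000, u=0.140000:
  k1 = f(0.000000, 0.140000) = -3.022800
  k2 = f(0.140000, -0.283192) = -2.568548
  u ← 0.140000 + 0.28·(-2.568548) = -0.579193
u(0.28) ≈ -0.5792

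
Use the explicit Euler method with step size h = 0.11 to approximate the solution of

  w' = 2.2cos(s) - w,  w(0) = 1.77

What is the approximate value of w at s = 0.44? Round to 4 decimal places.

Euler: w_{n+1} = w_n + h·f(s_n, w_n).
s=0.000000, w=1.770000: f=0.430000 → w ← 1.770000 + 0.11·0.430000 = 1.817300
s=0.110000, w=1.817300: f=0.369403 → w ← 1.817300 + 0.11·0.369403 = 1.857934
s=0.220000, w=1.857934: f=0.289040 → w ← 1.857934 + 0.11·0.289040 = 1.889729
s=0.330000, w=1.889729: f=0.191564 → w ← 1.889729 + 0.11·0.191564 = 1.910801
w(0.44) ≈ 1.9108

1.9108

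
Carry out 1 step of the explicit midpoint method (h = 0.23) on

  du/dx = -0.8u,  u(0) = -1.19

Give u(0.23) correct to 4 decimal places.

Midpoint: k1 = f(x_n, u_n); k2 = f(x_n + h/2, u_n + (h/2)·k1); u_{n+1} = u_n + h·k2.
x=0.000000, u=-1.190000:
  k1 = f(0.000000, -1.190000) = 0.952000
  k2 = f(0.115000, -1.080520) = 0.864416
  u ← -1.190000 + 0.23·0.864416 = -0.991184
u(0.23) ≈ -0.9912

-0.9912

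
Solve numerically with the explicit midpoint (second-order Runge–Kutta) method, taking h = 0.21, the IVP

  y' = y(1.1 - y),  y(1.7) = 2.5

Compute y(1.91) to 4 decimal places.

2.0376

Midpoint: k1 = f(t_n, y_n); k2 = f(t_n + h/2, y_n + (h/2)·k1); y_{n+1} = y_n + h·k2.
t=1.700000, y=2.500000:
  k1 = f(1.700000, 2.500000) = -3.500000
  k2 = f(1.805000, 2.132500) = -2.201806
  y ← 2.500000 + 0.21·(-2.201806) = 2.037621
y(1.91) ≈ 2.0376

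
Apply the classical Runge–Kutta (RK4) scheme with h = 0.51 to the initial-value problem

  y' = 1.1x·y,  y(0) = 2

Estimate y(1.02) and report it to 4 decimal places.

3.5437

RK4: k1 = f(x_n, y_n); k2 = f(x_n + h/2, y_n + (h/2)·k1); k3 = f(x_n + h/2, y_n + (h/2)·k2); k4 = f(x_n + h, y_n + h·k3); y_{n+1} = y_n + (h/6)·(k1 + 2k2 + 2k3 + k4).
x=0.000000, y=2.000000:
  k1 = f(0.000000, 2.000000) = 0.000000
  k2 = f(0.255000, 2.000000) = 0.561000
  k3 = f(0.255000, 2.143055) = 0.601127
  k4 = f(0.510000, 2.306575) = 1.293988
  y ← 2.000000 + (0.51/6)·(k1 + 2k2 + 2k3 + k4) = 2.307551
x=0.510000, y=2.307551:
  k1 = f(0.510000, 2.307551) = 1.294536
  k2 = f(0.765000, 2.637657) = 2.219589
  k3 = f(0.765000, 2.873546) = 2.418089
  k4 = f(1.020000, 3.540776) = 3.972750
  y ← 2.307551 + (0.51/6)·(k1 + 2k2 + 2k3 + k4) = 3.543675
y(1.02) ≈ 3.5437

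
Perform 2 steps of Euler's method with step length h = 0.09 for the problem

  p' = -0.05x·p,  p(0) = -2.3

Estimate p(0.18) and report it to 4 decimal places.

-2.2991

Euler: p_{n+1} = p_n + h·f(x_n, p_n).
x=0.000000, p=-2.300000: f=0.000000 → p ← -2.300000 + 0.09·0.000000 = -2.300000
x=0.090000, p=-2.300000: f=0.010350 → p ← -2.300000 + 0.09·0.010350 = -2.299068
p(0.18) ≈ -2.2991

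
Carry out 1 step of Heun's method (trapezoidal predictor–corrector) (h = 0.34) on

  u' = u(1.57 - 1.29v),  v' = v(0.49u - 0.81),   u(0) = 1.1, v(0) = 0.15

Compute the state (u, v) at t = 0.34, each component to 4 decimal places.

1.7402, 0.1427

Heun on (u,v): k1 = f(t_n, state_n); k2 = f(t_n + h, state_n + h·k1); state_{n+1} = state_n + (h/2)·(k1 + k2).
0.000000: (1.100000, 0.150000)
  k1 = (1.514150, -0.040650)
  predictor → (1.614811, 0.136179)
  k2 = (2.251578, -0.002552)
  → (1.740174, 0.142656)
(u(0.34), v(0.34)) ≈ (1.7402, 0.1427)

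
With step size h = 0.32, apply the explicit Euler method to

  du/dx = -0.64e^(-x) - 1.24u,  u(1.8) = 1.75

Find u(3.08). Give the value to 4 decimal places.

Euler: u_{n+1} = u_n + h·f(x_n, u_n).
x=1.800000, u=1.750000: f=-2.275791 → u ← 1.750000 + 0.32·(-2.275791) = 1.021747
x=2.120000, u=1.021747: f=-1.343786 → u ← 1.021747 + 0.32·(-1.343786) = 0.591735
x=2.440000, u=0.591735: f=-0.789535 → u ← 0.591735 + 0.32·(-0.789535) = 0.339084
x=2.760000, u=0.339084: f=-0.460971 → u ← 0.339084 + 0.32·(-0.460971) = 0.191573
u(3.08) ≈ 0.1916

0.1916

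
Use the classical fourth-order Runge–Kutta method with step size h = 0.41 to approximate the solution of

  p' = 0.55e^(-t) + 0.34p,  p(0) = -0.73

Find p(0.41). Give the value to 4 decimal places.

-0.6397

RK4: k1 = f(t_n, p_n); k2 = f(t_n + h/2, p_n + (h/2)·k1); k3 = f(t_n + h/2, p_n + (h/2)·k2); k4 = f(t_n + h, p_n + h·k3); p_{n+1} = p_n + (h/6)·(k1 + 2k2 + 2k3 + k4).
t=0.000000, p=-0.730000:
  k1 = f(0.000000, -0.730000) = 0.301800
  k2 = f(0.205000, -0.668131) = 0.220891
  k3 = f(0.205000, -0.684717) = 0.215252
  k4 = f(0.410000, -0.641747) = 0.146814
  p ← -0.730000 + (0.41/6)·(k1 + 2k2 + 2k3 + k4) = -0.639738
p(0.41) ≈ -0.6397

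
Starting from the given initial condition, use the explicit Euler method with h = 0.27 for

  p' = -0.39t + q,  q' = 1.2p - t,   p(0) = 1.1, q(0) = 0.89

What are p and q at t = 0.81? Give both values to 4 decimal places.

2.0256, 1.9960

Euler on (p,q): p_{n+1} = p_n + h·p', q_{n+1} = q_n + h·q'.
0.000000: (1.100000, 0.890000); f=(0.890000, 1.320000) → (1.340300, 1.246400)
0.270000: (1.340300, 1.246400); f=(1.141100, 1.338360) → (1.648397, 1.607757)
0.540000: (1.648397, 1.607757); f=(1.397157, 1.438076) → (2.025629, 1.996038)
(p(0.81), q(0.81)) ≈ (2.0256, 1.9960)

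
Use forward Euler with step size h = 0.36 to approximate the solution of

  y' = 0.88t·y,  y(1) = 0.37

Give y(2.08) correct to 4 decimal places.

1.0770

Euler: y_{n+1} = y_n + h·f(t_n, y_n).
t=1.000000, y=0.370000: f=0.325600 → y ← 0.370000 + 0.36·0.325600 = 0.487216
t=1.360000, y=0.487216: f=0.583100 → y ← 0.487216 + 0.36·0.583100 = 0.697132
t=1.720000, y=0.697132: f=1.055179 → y ← 0.697132 + 0.36·1.055179 = 1.076996
y(2.08) ≈ 1.0770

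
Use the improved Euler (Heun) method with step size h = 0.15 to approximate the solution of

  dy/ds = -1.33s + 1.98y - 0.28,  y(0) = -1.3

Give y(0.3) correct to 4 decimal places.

Heun: k1 = f(s_n, y_n); k2 = f(s_n + h, y_n + h·k1); y_{n+1} = y_n + (h/2)·(k1 + k2).
s=0.000000, y=-1.300000:
  k1 = f(0.000000, -1.300000) = -2.854000
  k2 = f(0.150000, -1.728100) = -3.901138
  y ← -1.300000 + (0.15/2)·(-2.854000 + (-3.901138)) = -1.806635
s=0.150000, y=-1.806635:
  k1 = f(0.150000, -1.806635) = -4.056638
  k2 = f(0.300000, -2.415131) = -5.460959
  y ← -1.806635 + (0.15/2)·(-4.056638 + (-5.460959)) = -2.520455
y(0.3) ≈ -2.5205

-2.5205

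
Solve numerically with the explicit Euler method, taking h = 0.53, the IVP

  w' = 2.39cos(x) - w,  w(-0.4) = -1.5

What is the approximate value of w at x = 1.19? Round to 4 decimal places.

1.6930

Euler: w_{n+1} = w_n + h·f(x_n, w_n).
x=-0.400000, w=-1.500000: f=3.701336 → w ← -1.500000 + 0.53·3.701336 = 0.461708
x=0.130000, w=0.461708: f=1.908125 → w ← 0.461708 + 0.53·1.908125 = 1.473014
x=0.660000, w=1.473014: f=0.415067 → w ← 1.473014 + 0.53·0.415067 = 1.693000
w(1.19) ≈ 1.6930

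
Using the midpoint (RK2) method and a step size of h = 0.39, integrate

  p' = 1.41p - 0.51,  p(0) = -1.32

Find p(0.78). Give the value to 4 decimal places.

Midpoint: k1 = f(s_n, p_n); k2 = f(s_n + h/2, p_n + (h/2)·k1); p_{n+1} = p_n + h·k2.
s=0.000000, p=-1.320000:
  k1 = f(0.000000, -1.320000) = -2.371200
  k2 = f(0.195000, -1.782384) = -3.023161
  p ← -1.320000 + 0.39·(-3.023161) = -2.499033
s=0.390000, p=-2.499033:
  k1 = f(0.390000, -2.499033) = -4.033636
  k2 = f(0.585000, -3.285592) = -5.142685
  p ← -2.499033 + 0.39·(-5.142685) = -4.504680
p(0.78) ≈ -4.5047

-4.5047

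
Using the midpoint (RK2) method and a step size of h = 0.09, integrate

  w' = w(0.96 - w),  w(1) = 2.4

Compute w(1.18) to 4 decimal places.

1.9459

Midpoint: k1 = f(t_n, w_n); k2 = f(t_n + h/2, w_n + (h/2)·k1); w_{n+1} = w_n + h·k2.
t=1.000000, w=2.400000:
  k1 = f(1.000000, 2.400000) = -3.456000
  k2 = f(1.045000, 2.244480) = -2.882990
  w ← 2.400000 + 0.09·(-2.882990) = 2.140531
t=1.090000, w=2.140531:
  k1 = f(1.090000, 2.140531) = -2.526963
  k2 = f(1.135000, 2.026818) = -2.162245
  w ← 2.140531 + 0.09·(-2.162245) = 1.945929
w(1.18) ≈ 1.9459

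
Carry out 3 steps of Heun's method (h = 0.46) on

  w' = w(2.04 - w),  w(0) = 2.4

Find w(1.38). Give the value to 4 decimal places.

Heun: k1 = f(t_n, w_n); k2 = f(t_n + h, w_n + h·k1); w_{n+1} = w_n + (h/2)·(k1 + k2).
t=0.000000, w=2.400000:
  k1 = f(0.000000, 2.400000) = -0.864000
  k2 = f(0.460000, 2.002560) = 0.074976
  w ← 2.400000 + (0.46/2)·(-0.864000 + 0.074976) = 2.218524
t=0.460000, w=2.218524:
  k1 = f(0.460000, 2.218524) = -0.396061
  k2 = f(0.920000, 2.036336) = 0.007460
  w ← 2.218524 + (0.46/2)·(-0.396061 + 0.007460) = 2.129146
t=0.920000, w=2.129146:
  k1 = f(0.920000, 2.129146) = -0.189806
  k2 = f(1.380000, 2.041836) = -0.003748
  w ← 2.129146 + (0.46/2)·(-0.189806 + (-0.003748)) = 2.084629
w(1.38) ≈ 2.0846

2.0846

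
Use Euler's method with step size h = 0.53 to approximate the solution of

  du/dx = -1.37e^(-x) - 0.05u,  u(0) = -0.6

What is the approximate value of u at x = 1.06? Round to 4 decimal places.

Euler: u_{n+1} = u_n + h·f(x_n, u_n).
x=0.000000, u=-0.600000: f=-1.340000 → u ← -0.600000 + 0.53·(-1.340000) = -1.310200
x=0.530000, u=-1.310200: f=-0.740879 → u ← -1.310200 + 0.53·(-0.740879) = -1.702866
u(1.06) ≈ -1.7029

-1.7029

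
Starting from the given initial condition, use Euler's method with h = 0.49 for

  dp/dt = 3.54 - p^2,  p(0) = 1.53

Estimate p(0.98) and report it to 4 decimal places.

Euler: p_{n+1} = p_n + h·f(t_n, p_n).
t=0.000000, p=1.530000: f=1.199100 → p ← 1.530000 + 0.49·1.199100 = 2.117559
t=0.490000, p=2.117559: f=-0.944056 → p ← 2.117559 + 0.49·(-0.944056) = 1.654972
p(0.98) ≈ 1.6550

1.6550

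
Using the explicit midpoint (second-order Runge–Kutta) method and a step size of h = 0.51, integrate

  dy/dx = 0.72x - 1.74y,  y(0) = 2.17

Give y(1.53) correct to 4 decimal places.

Midpoint: k1 = f(x_n, y_n); k2 = f(x_n + h/2, y_n + (h/2)·k1); y_{n+1} = y_n + h·k2.
x=0.000000, y=2.170000:
  k1 = f(0.000000, 2.170000) = -3.775800
  k2 = f(0.255000, 1.207171) = -1.916878
  y ← 2.170000 + 0.51·(-1.916878) = 1.192392
x=0.510000, y=1.192392:
  k1 = f(0.510000, 1.192392) = -1.707563
  k2 = f(0.765000, 0.756964) = -0.766317
  y ← 1.192392 + 0.51·(-0.766317) = 0.801571
x=1.020000, y=0.801571:
  k1 = f(1.020000, 0.801571) = -0.660333
  k2 = f(1.275000, 0.633186) = -0.183743
  y ← 0.801571 + 0.51·(-0.183743) = 0.707862
y(1.53) ≈ 0.7079

0.7079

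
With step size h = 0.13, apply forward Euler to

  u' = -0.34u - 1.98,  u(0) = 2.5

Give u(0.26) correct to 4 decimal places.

1.7805

Euler: u_{n+1} = u_n + h·f(x_n, u_n).
x=0.000000, u=2.500000: f=-2.830000 → u ← 2.500000 + 0.13·(-2.830000) = 2.132100
x=0.130000, u=2.132100: f=-2.704914 → u ← 2.132100 + 0.13·(-2.704914) = 1.780461
u(0.26) ≈ 1.7805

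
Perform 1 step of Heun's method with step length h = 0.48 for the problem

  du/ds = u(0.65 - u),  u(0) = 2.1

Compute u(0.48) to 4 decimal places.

1.3710

Heun: k1 = f(s_n, u_n); k2 = f(s_n + h, u_n + h·k1); u_{n+1} = u_n + (h/2)·(k1 + k2).
s=0.000000, u=2.100000:
  k1 = f(0.000000, 2.100000) = -3.045000
  k2 = f(0.480000, 0.638400) = 0.007405
  u ← 2.100000 + (0.48/2)·(-3.045000 + 0.007405) = 1.370977
u(0.48) ≈ 1.3710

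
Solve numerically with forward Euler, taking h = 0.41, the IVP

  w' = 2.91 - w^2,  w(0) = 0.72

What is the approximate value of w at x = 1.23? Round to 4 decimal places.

1.7050

Euler: w_{n+1} = w_n + h·f(x_n, w_n).
x=0.000000, w=0.720000: f=2.391600 → w ← 0.720000 + 0.41·2.391600 = 1.700556
x=0.410000, w=1.700556: f=0.018109 → w ← 1.700556 + 0.41·0.018109 = 1.707981
x=0.820000, w=1.707981: f=-0.007198 → w ← 1.707981 + 0.41·(-0.007198) = 1.705029
w(1.23) ≈ 1.7050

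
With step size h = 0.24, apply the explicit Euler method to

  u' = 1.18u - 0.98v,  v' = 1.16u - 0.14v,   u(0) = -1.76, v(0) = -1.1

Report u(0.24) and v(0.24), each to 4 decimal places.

-1.9997, -1.5530

Euler on (u,v): u_{n+1} = u_n + h·u', v_{n+1} = v_n + h·v'.
0.000000: (-1.760000, -1.100000); f=(-0.998800, -1.887600) → (-1.999712, -1.553024)
(u(0.24), v(0.24)) ≈ (-1.9997, -1.5530)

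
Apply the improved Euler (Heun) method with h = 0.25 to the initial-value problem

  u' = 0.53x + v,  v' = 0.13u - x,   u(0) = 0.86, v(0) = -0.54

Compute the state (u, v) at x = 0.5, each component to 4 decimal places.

0.6536, -0.6167

Heun on (u,v): k1 = f(x_n, state_n); k2 = f(x_n + h, state_n + h·k1); state_{n+1} = state_n + (h/2)·(k1 + k2).
0.000000: (0.860000, -0.540000)
  k1 = (-0.540000, 0.111800)
  predictor → (0.725000, -0.512050)
  k2 = (-0.379550, -0.155750)
  → (0.745056, -0.545494)
0.250000: (0.745056, -0.545494)
  k1 = (-0.412994, -0.153143)
  predictor → (0.641808, -0.583779)
  k2 = (-0.318779, -0.416565)
  → (0.653585, -0.616707)
(u(0.5), v(0.5)) ≈ (0.6536, -0.6167)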